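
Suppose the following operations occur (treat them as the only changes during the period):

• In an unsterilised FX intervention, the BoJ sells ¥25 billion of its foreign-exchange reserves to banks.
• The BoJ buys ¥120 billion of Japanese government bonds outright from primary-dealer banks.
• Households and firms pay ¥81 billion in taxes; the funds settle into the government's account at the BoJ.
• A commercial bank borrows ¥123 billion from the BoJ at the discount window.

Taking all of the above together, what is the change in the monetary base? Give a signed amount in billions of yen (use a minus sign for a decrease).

FX sale ¥25 billion: BoJ balance sheet contracts → −¥25B.
OMO purchase (from banks) ¥120 billion: BoJ balance sheet expands → +¥120B.
Government account inflow ¥81 billion: reserves shift to a non-base liability → −¥81B.
Discount-window loan ¥123 billion: BoJ balance sheet expands → +¥123B.
Net: −25 + 120 − 81 + 123 = +¥137 billion.

+¥137 billion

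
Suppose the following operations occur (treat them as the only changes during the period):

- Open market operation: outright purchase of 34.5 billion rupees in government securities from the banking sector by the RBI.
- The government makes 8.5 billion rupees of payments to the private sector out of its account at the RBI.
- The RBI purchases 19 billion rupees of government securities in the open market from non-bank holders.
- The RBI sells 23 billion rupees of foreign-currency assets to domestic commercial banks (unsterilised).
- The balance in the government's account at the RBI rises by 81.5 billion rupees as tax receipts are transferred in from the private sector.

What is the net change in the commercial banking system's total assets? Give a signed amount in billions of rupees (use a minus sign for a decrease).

OMO purchase (from banks) 34.5 billion rupees: just an asset swap on bank balance sheets → 0.
Government spending 8.5 billion rupees: bank balance sheets expand → +8.5B.
Asset purchase (from non-banks) 19 billion rupees: bank balance sheets expand → +19B.
FX sale 23 billion rupees: just an asset swap on bank balance sheets → 0.
Government account inflow 81.5 billion rupees: bank balance sheets shrink → −81.5B.
Net: 0 + 8.5 + 19 + 0 − 81.5 = -54 billion.

-54 billion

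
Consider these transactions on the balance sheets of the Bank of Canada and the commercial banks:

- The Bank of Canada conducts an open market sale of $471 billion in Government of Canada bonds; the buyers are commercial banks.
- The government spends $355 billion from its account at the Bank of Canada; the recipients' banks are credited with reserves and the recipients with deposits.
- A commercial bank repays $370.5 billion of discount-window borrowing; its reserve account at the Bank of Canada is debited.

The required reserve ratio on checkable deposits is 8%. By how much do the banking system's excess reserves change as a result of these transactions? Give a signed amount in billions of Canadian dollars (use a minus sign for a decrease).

OMO sale (to banks) $471 billion: reserves −$471B, deposits 0.
Government spending $355 billion: reserves +$355B, deposits +$355B.
Discount-window repayment $370.5 billion: reserves −$370.5B, deposits 0.
Totals: Δreserves = −$486.5B, Δdeposits = +$355B.
Δrequired reserves = 8% × +$355B = +$28.4B.
Δexcess reserves = Δreserves − Δrequired = −$486.5B − (+$28.4B) = -$514.9 billion.

-$514.9 billion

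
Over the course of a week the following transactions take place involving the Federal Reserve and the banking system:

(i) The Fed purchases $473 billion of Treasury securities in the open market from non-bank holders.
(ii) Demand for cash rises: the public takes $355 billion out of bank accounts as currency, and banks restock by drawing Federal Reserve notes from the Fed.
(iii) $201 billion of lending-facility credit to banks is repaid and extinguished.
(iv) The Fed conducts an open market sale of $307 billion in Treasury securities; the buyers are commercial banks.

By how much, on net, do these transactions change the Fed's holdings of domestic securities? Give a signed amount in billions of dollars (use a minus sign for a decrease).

+$166 billion

Asset purchase (from non-banks) $473 billion: securities added to the Fed's portfolio → +$473B.
Currency withdrawal $355 billion: the Fed's securities portfolio is untouched → 0.
Discount-window repayment $201 billion: the Fed's securities portfolio is untouched → 0.
OMO sale (to banks) $307 billion: securities removed from the Fed's portfolio → −$307B.
Net: 473 + 0 + 0 − 307 = +$166 billion.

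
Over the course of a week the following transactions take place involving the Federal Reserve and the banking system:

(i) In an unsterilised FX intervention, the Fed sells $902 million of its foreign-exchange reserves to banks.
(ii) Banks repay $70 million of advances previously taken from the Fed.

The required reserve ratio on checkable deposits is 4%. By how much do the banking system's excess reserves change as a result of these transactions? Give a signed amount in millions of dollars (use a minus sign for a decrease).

-$972 million

FX sale $902 million: reserves −$902M, deposits 0.
Discount-window repayment $70 million: reserves −$70M, deposits 0.
Totals: Δreserves = −$972M, Δdeposits = 0.
Δrequired reserves = 4% × 0 = 0.
Δexcess reserves = Δreserves − Δrequired = −$972M − (0) = -$972 million.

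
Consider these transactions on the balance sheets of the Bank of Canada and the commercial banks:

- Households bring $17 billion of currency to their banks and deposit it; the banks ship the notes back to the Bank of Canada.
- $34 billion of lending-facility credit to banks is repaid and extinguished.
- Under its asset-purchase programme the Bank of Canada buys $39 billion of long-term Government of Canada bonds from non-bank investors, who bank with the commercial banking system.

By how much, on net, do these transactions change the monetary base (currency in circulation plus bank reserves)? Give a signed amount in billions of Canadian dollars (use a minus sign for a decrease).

Currency deposit $17 billion: just a shift between currency and reserves — both are base money → 0.
Discount-window repayment $34 billion: Bank of Canada balance sheet contracts → −$34B.
Asset purchase (from non-banks) $39 billion: Bank of Canada balance sheet expands → +$39B.
Net: 0 − 34 + 39 = +$5 billion.

+$5 billion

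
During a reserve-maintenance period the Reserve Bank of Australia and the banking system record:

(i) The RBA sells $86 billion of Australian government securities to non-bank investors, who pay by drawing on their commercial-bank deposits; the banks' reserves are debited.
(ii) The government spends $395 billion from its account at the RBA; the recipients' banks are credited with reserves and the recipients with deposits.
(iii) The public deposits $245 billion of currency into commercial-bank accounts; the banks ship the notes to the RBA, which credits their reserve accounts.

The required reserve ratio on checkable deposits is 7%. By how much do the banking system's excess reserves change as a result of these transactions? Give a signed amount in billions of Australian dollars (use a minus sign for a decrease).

+$515.22 billion

Asset sale (to non-banks) $86 billion: reserves −$86B, deposits −$86B.
Government spending $395 billion: reserves +$395B, deposits +$395B.
Currency deposit $245 billion: reserves +$245B, deposits +$245B.
Totals: Δreserves = +$554B, Δdeposits = +$554B.
Δrequired reserves = 7% × +$554B = +$38.78B.
Δexcess reserves = Δreserves − Δrequired = +$554B − (+$38.78B) = +$515.22 billion.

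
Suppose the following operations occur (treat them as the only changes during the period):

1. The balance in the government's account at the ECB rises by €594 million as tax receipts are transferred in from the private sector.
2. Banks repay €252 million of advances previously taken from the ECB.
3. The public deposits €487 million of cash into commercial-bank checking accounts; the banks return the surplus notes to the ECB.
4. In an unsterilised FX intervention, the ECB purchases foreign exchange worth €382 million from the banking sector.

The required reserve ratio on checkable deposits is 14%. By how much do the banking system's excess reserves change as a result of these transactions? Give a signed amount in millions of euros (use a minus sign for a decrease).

Government account inflow €594 million: reserves −€594M, deposits −€594M.
Discount-window repayment €252 million: reserves −€252M, deposits 0.
Currency deposit €487 million: reserves +€487M, deposits +€487M.
FX purchase €382 million: reserves +€382M, deposits 0.
Totals: Δreserves = +€23M, Δdeposits = −€107M.
Δrequired reserves = 14% × −€107M = −€14.98M.
Δexcess reserves = Δreserves − Δrequired = +€23M − (−€14.98M) = +€37.98 million.

+€37.98 million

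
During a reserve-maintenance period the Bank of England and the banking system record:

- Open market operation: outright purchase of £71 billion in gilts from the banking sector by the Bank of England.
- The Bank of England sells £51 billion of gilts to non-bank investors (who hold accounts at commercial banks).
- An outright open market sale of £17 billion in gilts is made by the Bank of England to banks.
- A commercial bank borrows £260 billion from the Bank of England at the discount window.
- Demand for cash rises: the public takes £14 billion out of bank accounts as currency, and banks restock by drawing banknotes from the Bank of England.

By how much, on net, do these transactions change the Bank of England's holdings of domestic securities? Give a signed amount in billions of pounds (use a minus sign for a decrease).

+£3 billion

Bank of England balance sheet:
  Assets:      Securities +£3B, Loans to banks +£260B
  Liabilities: Bank reserves +£249B, Currency in circulation +£14B
So the change in the Bank of England's holdings of domestic securities is +£3 billion.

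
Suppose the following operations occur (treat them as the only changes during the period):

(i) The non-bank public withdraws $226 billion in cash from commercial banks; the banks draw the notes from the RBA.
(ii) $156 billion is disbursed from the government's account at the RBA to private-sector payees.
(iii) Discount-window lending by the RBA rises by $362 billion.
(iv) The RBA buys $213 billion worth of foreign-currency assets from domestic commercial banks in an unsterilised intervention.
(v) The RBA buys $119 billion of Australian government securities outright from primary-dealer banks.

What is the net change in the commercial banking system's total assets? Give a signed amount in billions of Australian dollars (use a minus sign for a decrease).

+$292 billion

RBA balance sheet:
  Assets:      Securities +$119B, Loans to banks +$362B, Foreign assets +$213B
  Liabilities: Bank reserves +$624B, Currency in circulation +$226B, Government deposits −$156B
Commercial banking system:
  Assets:      Reserves at CB +$624B, Securities −$119B, Foreign assets −$213B
  Liabilities: Checkable deposits −$70B, Borrowings from CB +$362B
Change in total bank assets = +$292 billion.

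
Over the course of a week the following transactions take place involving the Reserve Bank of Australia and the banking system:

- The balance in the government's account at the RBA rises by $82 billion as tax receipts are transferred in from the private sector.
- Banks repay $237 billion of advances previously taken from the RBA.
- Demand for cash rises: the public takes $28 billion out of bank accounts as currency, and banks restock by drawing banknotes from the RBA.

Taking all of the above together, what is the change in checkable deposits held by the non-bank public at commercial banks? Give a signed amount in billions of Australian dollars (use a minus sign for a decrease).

-$110 billion

Government account inflow $82 billion: non-bank counterparties' bank balances fall → −$82B.
Discount-window repayment $237 billion: the counterparty is a bank, so public deposits are unchanged → 0.
Currency withdrawal $28 billion: non-bank counterparties' bank balances fall → −$28B.
Net: −82 + 0 − 28 = -$110 billion.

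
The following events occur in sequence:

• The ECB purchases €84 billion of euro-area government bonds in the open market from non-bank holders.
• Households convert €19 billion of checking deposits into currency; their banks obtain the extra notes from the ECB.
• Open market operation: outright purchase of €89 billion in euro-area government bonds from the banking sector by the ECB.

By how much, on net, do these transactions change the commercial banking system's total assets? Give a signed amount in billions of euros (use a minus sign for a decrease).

+€65 billion

Asset purchase (from non-banks) €84 billion: bank balance sheets expand → +€84B.
Currency withdrawal €19 billion: bank balance sheets shrink → −€19B.
OMO purchase (from banks) €89 billion: just an asset swap on bank balance sheets → 0.
Net: 84 − 19 + 0 = +€65 billion.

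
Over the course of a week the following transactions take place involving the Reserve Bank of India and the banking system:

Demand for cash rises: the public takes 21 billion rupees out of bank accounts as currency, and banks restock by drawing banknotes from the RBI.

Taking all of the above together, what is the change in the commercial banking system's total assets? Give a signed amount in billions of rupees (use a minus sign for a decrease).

Currency withdrawal 21 billion rupees: bank balance sheets shrink → −21B.

-21 billion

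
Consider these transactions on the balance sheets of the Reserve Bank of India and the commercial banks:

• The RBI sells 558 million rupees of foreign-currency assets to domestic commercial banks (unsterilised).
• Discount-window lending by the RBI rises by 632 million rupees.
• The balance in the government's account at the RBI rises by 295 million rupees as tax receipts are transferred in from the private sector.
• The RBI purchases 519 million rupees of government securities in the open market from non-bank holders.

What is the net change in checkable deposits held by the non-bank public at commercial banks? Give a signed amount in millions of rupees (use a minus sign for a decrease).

FX sale 558 million rupees: the counterparty is a bank, so public deposits are unchanged → 0.
Discount-window loan 632 million rupees: the counterparty is a bank, so public deposits are unchanged → 0.
Government account inflow 295 million rupees: non-bank counterparties' bank balances fall → −295M.
Asset purchase (from non-banks) 519 million rupees: non-bank counterparties' bank balances rise → +519M.
Net: 0 + 0 − 295 + 519 = +224 million.

+224 million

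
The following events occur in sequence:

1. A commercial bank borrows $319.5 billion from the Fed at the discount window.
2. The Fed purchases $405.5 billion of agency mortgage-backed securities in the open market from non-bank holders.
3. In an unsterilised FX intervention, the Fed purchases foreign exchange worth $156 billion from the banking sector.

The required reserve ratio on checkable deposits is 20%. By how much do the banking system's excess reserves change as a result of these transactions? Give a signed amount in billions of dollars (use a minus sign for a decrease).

Discount-window loan $319.5 billion: reserves +$319.5B, deposits 0.
Asset purchase (from non-banks) $405.5 billion: reserves +$405.5B, deposits +$405.5B.
FX purchase $156 billion: reserves +$156B, deposits 0.
Totals: Δreserves = +$881B, Δdeposits = +$405.5B.
Δrequired reserves = 20% × +$405.5B = +$81.1B.
Δexcess reserves = Δreserves − Δrequired = +$881B − (+$81.1B) = +$799.9 billion.

+$799.9 billion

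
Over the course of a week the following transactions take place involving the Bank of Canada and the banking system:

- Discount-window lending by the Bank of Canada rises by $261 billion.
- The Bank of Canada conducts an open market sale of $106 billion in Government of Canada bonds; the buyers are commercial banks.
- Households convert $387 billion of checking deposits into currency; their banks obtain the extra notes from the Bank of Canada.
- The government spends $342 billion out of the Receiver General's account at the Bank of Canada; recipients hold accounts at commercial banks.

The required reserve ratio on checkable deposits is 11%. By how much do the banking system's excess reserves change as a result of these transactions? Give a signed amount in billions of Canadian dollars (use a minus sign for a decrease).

Discount-window loan $261 billion: reserves +$261B, deposits 0.
OMO sale (to banks) $106 billion: reserves −$106B, deposits 0.
Currency withdrawal $387 billion: reserves −$387B, deposits −$387B.
Government spending $342 billion: reserves +$342B, deposits +$342B.
Totals: Δreserves = +$110B, Δdeposits = −$45B.
Δrequired reserves = 11% × −$45B = −$4.95B.
Δexcess reserves = Δreserves − Δrequired = +$110B − (−$4.95B) = +$114.95 billion.

+$114.95 billion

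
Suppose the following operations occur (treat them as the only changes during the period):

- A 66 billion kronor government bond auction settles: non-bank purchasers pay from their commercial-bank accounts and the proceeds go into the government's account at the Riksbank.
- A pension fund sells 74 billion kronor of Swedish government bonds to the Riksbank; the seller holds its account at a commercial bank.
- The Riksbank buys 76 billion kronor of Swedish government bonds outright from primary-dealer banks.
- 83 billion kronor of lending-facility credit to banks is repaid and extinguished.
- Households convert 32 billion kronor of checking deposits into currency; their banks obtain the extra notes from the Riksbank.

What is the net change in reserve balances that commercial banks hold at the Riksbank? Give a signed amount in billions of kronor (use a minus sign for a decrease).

Government account inflow 66 billion kronor: funds move from bank reserves into the government account → −66B.
Asset purchase (from non-banks) 74 billion kronor: the Riksbank pays by crediting reserve accounts → +74B.
OMO purchase (from banks) 76 billion kronor: the Riksbank pays by crediting reserve accounts → +76B.
Discount-window repayment 83 billion kronor: repayment is debited from reserves → −83B.
Currency withdrawal 32 billion kronor: banks swap reserves for currency → −32B.
Net: −66 + 74 + 76 − 83 − 32 = -31 billion.

-31 billion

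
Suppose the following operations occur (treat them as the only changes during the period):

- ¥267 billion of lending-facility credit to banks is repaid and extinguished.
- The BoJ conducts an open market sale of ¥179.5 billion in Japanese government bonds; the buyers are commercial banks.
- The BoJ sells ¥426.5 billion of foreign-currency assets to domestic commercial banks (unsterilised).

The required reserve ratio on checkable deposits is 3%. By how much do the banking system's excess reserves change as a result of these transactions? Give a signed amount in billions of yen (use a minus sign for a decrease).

-¥873 billion

Discount-window repayment ¥267 billion: reserves −¥267B, deposits 0.
OMO sale (to banks) ¥179.5 billion: reserves −¥179.5B, deposits 0.
FX sale ¥426.5 billion: reserves −¥426.5B, deposits 0.
Totals: Δreserves = −¥873B, Δdeposits = 0.
Δrequired reserves = 3% × 0 = 0.
Δexcess reserves = Δreserves − Δrequired = −¥873B − (0) = -¥873 billion.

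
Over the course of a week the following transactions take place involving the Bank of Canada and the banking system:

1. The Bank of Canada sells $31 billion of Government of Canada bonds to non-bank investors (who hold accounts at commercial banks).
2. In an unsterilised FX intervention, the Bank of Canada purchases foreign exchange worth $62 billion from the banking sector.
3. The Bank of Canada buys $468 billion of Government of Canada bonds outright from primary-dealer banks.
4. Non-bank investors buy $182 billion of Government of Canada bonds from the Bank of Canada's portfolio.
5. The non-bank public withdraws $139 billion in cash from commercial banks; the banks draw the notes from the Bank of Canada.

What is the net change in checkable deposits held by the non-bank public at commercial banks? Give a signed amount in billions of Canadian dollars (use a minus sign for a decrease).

Asset sale (to non-banks) $31 billion: non-bank counterparties' bank balances fall → −$31B.
FX purchase $62 billion: the counterparty is a bank, so public deposits are unchanged → 0.
OMO purchase (from banks) $468 billion: the counterparty is a bank, so public deposits are unchanged → 0.
Asset sale (to non-banks) $182 billion: non-bank counterparties' bank balances fall → −$182B.
Currency withdrawal $139 billion: non-bank counterparties' bank balances fall → −$139B.
Net: −31 + 0 + 0 − 182 − 139 = -$352 billion.

-$352 billion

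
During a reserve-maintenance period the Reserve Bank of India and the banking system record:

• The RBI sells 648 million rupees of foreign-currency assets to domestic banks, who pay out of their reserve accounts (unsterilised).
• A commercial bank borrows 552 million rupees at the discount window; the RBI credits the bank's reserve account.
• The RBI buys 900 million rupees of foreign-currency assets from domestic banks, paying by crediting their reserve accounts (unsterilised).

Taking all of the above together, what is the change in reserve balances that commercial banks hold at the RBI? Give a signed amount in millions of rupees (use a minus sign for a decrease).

RBI balance sheet:
  Assets:      Loans to banks +552M, Foreign assets +252M
  Liabilities: Bank reserves +804M
Commercial banking system:
  Assets:      Reserves at CB +804M, Foreign assets −252M
  Liabilities: Borrowings from CB +552M
So the change in reserve balances that commercial banks hold at the RBI is +804 million.

+804 million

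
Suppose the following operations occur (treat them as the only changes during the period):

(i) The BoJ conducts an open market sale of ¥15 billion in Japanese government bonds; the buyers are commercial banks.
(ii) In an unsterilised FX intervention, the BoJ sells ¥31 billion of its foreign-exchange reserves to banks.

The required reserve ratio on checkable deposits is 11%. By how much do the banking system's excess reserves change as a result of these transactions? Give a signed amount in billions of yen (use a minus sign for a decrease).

OMO sale (to banks) ¥15 billion: reserves −¥15B, deposits 0.
FX sale ¥31 billion: reserves −¥31B, deposits 0.
Totals: Δreserves = −¥46B, Δdeposits = 0.
Δrequired reserves = 11% × 0 = 0.
Δexcess reserves = Δreserves − Δrequired = −¥46B − (0) = -¥46 billion.

-¥46 billion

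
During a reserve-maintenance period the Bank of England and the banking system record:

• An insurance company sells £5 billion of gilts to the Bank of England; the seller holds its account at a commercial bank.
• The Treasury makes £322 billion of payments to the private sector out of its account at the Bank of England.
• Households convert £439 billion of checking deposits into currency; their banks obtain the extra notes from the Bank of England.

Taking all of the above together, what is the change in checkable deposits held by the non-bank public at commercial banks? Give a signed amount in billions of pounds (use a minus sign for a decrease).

-£112 billion

Asset purchase (from non-banks) £5 billion: non-bank counterparties' bank balances rise → +£5B.
Government spending £322 billion: non-bank counterparties' bank balances rise → +£322B.
Currency withdrawal £439 billion: non-bank counterparties' bank balances fall → −£439B.
Net: 5 + 322 − 439 = -£112 billion.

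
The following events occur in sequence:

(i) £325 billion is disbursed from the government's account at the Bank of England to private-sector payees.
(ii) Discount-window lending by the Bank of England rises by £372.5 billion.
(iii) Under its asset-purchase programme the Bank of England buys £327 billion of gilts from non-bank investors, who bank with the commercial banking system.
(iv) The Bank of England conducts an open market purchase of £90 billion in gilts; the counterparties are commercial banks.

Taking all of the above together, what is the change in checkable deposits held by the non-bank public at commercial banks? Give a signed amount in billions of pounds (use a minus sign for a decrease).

Government spending £325 billion: non-bank counterparties' bank balances rise → +£325B.
Discount-window loan £372.5 billion: the counterparty is a bank, so public deposits are unchanged → 0.
Asset purchase (from non-banks) £327 billion: non-bank counterparties' bank balances rise → +£327B.
OMO purchase (from banks) £90 billion: the counterparty is a bank, so public deposits are unchanged → 0.
Net: 325 + 0 + 327 + 0 = +£652 billion.

+£652 billion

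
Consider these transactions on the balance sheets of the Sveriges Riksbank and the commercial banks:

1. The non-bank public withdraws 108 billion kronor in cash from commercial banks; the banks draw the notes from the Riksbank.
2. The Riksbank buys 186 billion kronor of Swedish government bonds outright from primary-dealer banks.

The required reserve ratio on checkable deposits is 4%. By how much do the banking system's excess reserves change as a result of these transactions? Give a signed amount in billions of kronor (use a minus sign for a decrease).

+82.32 billion

Currency withdrawal 108 billion kronor: reserves −108B, deposits −108B.
OMO purchase (from banks) 186 billion kronor: reserves +186B, deposits 0.
Totals: Δreserves = +78B, Δdeposits = −108B.
Δrequired reserves = 4% × −108B = −4.32B.
Δexcess reserves = Δreserves − Δrequired = +78B − (−4.32B) = +82.32 billion.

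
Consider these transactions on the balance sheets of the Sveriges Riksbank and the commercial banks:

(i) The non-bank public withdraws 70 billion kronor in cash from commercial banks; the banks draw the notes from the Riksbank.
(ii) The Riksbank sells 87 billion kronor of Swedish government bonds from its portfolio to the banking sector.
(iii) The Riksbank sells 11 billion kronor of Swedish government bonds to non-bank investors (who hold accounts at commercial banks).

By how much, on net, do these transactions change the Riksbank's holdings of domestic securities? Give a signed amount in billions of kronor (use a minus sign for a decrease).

Currency withdrawal 70 billion kronor: the Riksbank's securities portfolio is untouched → 0.
OMO sale (to banks) 87 billion kronor: securities removed from the Riksbank's portfolio → −87B.
Asset sale (to non-banks) 11 billion kronor: securities removed from the Riksbank's portfolio → −11B.
Net: 0 − 87 − 11 = -98 billion.

-98 billion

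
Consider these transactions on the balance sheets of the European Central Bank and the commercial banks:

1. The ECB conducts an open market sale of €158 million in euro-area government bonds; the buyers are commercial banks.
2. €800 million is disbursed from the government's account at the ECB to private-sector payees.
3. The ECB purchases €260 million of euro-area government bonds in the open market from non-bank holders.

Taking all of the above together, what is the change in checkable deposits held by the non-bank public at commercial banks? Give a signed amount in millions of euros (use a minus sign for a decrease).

+€1060 million

OMO sale (to banks) €158 million: the counterparty is a bank, so public deposits are unchanged → 0.
Government spending €800 million: non-bank counterparties' bank balances rise → +€800M.
Asset purchase (from non-banks) €260 million: non-bank counterparties' bank balances rise → +€260M.
Net: 0 + 800 + 260 = +€1060 million.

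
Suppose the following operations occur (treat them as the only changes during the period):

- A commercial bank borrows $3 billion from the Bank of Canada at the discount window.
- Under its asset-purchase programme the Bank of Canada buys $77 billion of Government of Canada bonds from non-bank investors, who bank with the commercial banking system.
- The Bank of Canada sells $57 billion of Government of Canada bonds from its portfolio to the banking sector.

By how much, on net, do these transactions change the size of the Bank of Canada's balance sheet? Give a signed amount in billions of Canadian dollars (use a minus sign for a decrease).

+$23 billion

Discount-window loan $3 billion: a Bank of Canada asset is acquired → +$3B.
Asset purchase (from non-banks) $77 billion: a Bank of Canada asset is acquired → +$77B.
OMO sale (to banks) $57 billion: a Bank of Canada asset is shed → −$57B.
Net: 3 + 77 − 57 = +$23 billion.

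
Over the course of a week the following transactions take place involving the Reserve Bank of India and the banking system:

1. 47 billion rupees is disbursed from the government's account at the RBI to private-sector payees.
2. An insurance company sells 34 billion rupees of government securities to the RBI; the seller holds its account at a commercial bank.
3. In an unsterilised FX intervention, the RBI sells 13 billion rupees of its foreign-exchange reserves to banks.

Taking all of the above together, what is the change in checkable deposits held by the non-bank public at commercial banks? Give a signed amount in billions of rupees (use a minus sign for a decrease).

RBI balance sheet:
  Assets:      Securities +34B, Foreign assets −13B
  Liabilities: Bank reserves +68B, Government deposits −47B
Commercial banking system:
  Assets:      Reserves at CB +68B, Foreign assets +13B
  Liabilities: Checkable deposits +81B
So the change in checkable deposits held by the non-bank public at commercial banks is +81 billion.

+81 billion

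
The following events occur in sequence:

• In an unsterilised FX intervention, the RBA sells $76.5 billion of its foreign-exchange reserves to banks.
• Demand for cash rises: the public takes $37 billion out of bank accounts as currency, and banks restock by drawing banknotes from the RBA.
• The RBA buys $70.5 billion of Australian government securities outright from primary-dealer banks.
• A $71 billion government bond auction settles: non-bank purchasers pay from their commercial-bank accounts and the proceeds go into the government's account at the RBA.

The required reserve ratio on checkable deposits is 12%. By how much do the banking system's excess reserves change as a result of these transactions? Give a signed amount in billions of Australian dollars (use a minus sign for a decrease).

-$101.04 billion

FX sale $76.5 billion: reserves −$76.5B, deposits 0.
Currency withdrawal $37 billion: reserves −$37B, deposits −$37B.
OMO purchase (from banks) $70.5 billion: reserves +$70.5B, deposits 0.
Government account inflow $71 billion: reserves −$71B, deposits −$71B.
Totals: Δreserves = −$114B, Δdeposits = −$108B.
Δrequired reserves = 12% × −$108B = −$12.96B.
Δexcess reserves = Δreserves − Δrequired = −$114B − (−$12.96B) = -$101.04 billion.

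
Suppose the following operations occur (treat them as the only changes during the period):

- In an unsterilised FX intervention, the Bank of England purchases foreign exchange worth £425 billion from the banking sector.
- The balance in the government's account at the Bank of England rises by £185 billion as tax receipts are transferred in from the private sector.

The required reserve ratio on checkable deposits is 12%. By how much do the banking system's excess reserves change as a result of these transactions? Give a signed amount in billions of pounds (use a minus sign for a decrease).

+£262.2 billion

FX purchase £425 billion: reserves +£425B, deposits 0.
Government account inflow £185 billion: reserves −£185B, deposits −£185B.
Totals: Δreserves = +£240B, Δdeposits = −£185B.
Δrequired reserves = 12% × −£185B = −£22.2B.
Δexcess reserves = Δreserves − Δrequired = +£240B − (−£22.2B) = +£262.2 billion.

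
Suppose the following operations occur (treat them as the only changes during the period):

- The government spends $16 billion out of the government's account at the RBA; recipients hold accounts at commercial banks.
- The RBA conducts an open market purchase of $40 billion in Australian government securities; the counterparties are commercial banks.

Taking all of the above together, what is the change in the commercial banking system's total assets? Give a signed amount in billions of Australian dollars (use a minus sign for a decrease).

Government spending $16 billion: bank balance sheets expand → +$16B.
OMO purchase (from banks) $40 billion: just an asset swap on bank balance sheets → 0.
Net: 16 + 0 = +$16 billion.

+$16 billion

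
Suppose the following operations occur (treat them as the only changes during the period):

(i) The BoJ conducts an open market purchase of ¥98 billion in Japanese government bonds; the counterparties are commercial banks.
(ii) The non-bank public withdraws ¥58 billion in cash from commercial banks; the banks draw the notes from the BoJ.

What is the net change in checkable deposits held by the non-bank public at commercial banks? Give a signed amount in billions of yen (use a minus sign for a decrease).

OMO purchase (from banks) ¥98 billion: the counterparty is a bank, so public deposits are unchanged → 0.
Currency withdrawal ¥58 billion: non-bank counterparties' bank balances fall → −¥58B.
Net: 0 − 58 = -¥58 billion.

-¥58 billion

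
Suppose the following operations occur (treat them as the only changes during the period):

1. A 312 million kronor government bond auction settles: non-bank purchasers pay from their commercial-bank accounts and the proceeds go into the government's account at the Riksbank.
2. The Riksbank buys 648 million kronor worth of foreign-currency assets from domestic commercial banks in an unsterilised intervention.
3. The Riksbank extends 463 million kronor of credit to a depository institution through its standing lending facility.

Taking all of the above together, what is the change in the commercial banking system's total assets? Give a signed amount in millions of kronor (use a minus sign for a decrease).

+151 million

Riksbank balance sheet:
  Assets:      Loans to banks +463M, Foreign assets +648M
  Liabilities: Bank reserves +799M, Government deposits +312M
Commercial banking system:
  Assets:      Reserves at CB +799M, Foreign assets −648M
  Liabilities: Checkable deposits −312M, Borrowings from CB +463M
Change in total bank assets = +151 million.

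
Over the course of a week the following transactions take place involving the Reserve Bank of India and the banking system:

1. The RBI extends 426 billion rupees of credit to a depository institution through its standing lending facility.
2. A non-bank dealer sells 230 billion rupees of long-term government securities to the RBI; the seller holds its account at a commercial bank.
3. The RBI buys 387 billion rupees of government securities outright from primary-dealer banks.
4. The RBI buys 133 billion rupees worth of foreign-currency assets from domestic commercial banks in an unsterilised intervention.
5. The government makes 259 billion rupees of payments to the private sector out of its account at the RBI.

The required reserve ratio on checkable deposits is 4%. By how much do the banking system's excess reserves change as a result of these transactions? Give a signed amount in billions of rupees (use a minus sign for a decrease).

+1415.44 billion

Discount-window loan 426 billion rupees: reserves +426B, deposits 0.
Asset purchase (from non-banks) 230 billion rupees: reserves +230B, deposits +230B.
OMO purchase (from banks) 387 billion rupees: reserves +387B, deposits 0.
FX purchase 133 billion rupees: reserves +133B, deposits 0.
Government spending 259 billion rupees: reserves +259B, deposits +259B.
Totals: Δreserves = +1435B, Δdeposits = +489B.
Δrequired reserves = 4% × +489B = +19.56B.
Δexcess reserves = Δreserves − Δrequired = +1435B − (+19.56B) = +1415.44 billion.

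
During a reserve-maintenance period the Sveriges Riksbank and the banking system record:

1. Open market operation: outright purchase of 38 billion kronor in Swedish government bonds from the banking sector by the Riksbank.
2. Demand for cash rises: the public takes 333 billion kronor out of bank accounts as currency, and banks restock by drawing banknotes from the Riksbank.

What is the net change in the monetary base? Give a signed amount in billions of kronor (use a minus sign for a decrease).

Riksbank balance sheet:
  Assets:      Securities +38B
  Liabilities: Bank reserves −295B, Currency in circulation +333B
Monetary base = currency + reserves: +333B + (−295B) = +38 billion.

+38 billion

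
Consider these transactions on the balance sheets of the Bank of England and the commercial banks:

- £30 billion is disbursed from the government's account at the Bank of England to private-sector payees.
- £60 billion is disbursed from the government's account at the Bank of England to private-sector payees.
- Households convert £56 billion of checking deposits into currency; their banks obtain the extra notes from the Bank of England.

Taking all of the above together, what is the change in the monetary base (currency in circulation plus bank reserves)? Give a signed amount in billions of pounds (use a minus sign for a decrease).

+£90 billion

Government spending £30 billion: a non-base liability converts back to reserves → +£30B.
Government spending £60 billion: a non-base liability converts back to reserves → +£60B.
Currency withdrawal £56 billion: just a shift between currency and reserves — both are base money → 0.
Net: 30 + 60 + 0 = +£90 billion.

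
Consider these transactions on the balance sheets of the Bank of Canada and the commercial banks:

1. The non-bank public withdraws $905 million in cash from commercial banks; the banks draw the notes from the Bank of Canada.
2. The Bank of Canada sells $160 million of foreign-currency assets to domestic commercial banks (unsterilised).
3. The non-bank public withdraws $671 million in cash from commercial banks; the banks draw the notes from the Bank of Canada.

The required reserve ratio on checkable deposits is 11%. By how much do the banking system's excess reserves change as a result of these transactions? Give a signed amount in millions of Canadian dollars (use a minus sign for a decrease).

-$1562.64 million

Currency withdrawal $905 million: reserves −$905M, deposits −$905M.
FX sale $160 million: reserves −$160M, deposits 0.
Currency withdrawal $671 million: reserves −$671M, deposits −$671M.
Totals: Δreserves = −$1736M, Δdeposits = −$1576M.
Δrequired reserves = 11% × −$1576M = −$173.36M.
Δexcess reserves = Δreserves − Δrequired = −$1736M − (−$173.36M) = -$1562.64 million.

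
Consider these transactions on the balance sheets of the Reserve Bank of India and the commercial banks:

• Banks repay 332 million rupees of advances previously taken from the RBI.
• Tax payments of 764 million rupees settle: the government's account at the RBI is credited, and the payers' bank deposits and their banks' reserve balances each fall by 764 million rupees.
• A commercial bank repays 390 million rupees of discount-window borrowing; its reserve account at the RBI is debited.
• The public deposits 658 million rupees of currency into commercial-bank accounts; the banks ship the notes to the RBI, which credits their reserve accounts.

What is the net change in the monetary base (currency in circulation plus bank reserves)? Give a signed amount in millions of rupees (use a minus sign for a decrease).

RBI balance sheet:
  Assets:      Loans to banks −722M
  Liabilities: Bank reserves −828M, Currency in circulation −658M, Government deposits +764M
Monetary base = currency + reserves: −658M + (−828M) = -1486 million.

-1486 million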